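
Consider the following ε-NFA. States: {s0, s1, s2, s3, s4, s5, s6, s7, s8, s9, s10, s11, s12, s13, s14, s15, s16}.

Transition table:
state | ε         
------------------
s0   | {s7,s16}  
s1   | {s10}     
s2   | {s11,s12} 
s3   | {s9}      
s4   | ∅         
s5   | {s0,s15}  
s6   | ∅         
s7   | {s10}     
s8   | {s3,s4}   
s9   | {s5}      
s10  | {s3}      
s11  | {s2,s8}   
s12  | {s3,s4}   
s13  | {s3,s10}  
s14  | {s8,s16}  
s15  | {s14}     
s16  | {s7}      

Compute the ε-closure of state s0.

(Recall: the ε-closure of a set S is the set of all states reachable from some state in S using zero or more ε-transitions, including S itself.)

Start with {s0}.
From s0 via ε: add s7, s16.
From s7 via ε: add s10.
From s10 via ε: add s3.
From s3 via ε: add s9.
From s9 via ε: add s5.
From s5 via ε: add s15.
From s15 via ε: add s14.
From s14 via ε: add s8.
From s8 via ε: add s4.
No new states can be added; the closed set is {s0, s3, s4, s5, s7, s8, s9, s10, s14, s15, s16}.

{s0, s3, s4, s5, s7, s8, s9, s10, s14, s15, s16}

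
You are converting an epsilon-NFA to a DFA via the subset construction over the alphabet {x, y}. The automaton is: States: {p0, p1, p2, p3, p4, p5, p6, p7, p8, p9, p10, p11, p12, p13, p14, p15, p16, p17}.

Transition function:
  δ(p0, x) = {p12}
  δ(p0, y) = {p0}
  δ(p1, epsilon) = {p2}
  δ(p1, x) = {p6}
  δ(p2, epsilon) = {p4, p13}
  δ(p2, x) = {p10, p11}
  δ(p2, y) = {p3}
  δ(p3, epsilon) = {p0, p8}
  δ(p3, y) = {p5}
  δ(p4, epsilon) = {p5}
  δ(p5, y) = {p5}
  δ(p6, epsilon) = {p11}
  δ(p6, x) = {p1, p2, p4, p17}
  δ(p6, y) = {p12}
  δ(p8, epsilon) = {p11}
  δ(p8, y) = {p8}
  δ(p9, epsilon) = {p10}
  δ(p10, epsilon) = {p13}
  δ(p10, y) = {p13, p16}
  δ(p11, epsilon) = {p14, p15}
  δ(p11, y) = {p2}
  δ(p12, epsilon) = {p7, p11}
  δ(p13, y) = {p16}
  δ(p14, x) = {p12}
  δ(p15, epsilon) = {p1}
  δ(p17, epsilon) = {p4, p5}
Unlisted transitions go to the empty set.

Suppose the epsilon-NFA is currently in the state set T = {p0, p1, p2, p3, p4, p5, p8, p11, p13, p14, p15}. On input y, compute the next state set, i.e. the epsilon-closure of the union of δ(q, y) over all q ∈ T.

p0 on y → {p0}.
p2 on y → {p3}.
p3 on y → {p5}.
p5 on y → {p5}.
p8 on y → {p8}.
p11 on y → {p2}.
p13 on y → {p16}.
No y-transition from p1, p4, p14, p15.
Union after reading y: {p0, p2, p3, p5, p8, p16}.
Now take the epsilon-closure:
From p2 via epsilon: add p4, p13.
From p8 via epsilon: add p11.
From p11 via epsilon: add p14, p15.
From p15 via epsilon: add p1.
No new states can be added; the closed set is {p0, p1, p2, p3, p4, p5, p8, p11, p13, p14, p15, p16}.

{p0, p1, p2, p3, p4, p5, p8, p11, p13, p14, p15, p16}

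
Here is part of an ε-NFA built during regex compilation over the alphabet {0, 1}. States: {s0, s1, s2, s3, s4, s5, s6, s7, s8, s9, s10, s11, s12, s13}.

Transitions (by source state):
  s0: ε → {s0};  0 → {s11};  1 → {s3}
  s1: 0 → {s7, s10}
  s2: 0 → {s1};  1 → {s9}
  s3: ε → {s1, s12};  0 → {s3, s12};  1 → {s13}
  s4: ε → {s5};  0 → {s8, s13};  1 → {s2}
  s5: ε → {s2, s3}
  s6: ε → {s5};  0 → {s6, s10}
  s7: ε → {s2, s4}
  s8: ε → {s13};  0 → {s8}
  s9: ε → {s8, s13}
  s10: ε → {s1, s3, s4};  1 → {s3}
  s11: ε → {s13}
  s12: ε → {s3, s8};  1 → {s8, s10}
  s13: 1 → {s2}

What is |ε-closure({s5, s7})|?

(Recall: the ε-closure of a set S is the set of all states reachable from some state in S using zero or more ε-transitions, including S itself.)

9

Start with {s5, s7}.
From s5 via ε: add s2, s3.
From s7 via ε: add s4.
From s3 via ε: add s1, s12.
From s12 via ε: add s8.
From s8 via ε: add s13.
ε-closure = {s1, s2, s3, s4, s5, s7, s8, s12, s13}, which has 9 states.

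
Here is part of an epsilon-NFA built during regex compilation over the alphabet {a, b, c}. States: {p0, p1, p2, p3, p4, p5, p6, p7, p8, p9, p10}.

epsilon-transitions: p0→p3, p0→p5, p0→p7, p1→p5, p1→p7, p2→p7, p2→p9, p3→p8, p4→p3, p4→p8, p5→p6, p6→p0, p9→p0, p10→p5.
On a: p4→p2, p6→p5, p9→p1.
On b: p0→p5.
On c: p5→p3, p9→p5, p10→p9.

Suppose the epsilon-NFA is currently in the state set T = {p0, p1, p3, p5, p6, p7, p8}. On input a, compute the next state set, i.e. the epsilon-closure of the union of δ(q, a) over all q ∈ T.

p6 on a → {p5}.
No a-transition from p0, p1, p3, p5, p7, p8.
Union after reading a: {p5}.
Now take the epsilon-closure:
From p5 via epsilon: add p6.
From p6 via epsilon: add p0.
From p0 via epsilon: add p3, p7.
From p3 via epsilon: add p8.
No new states can be added; the closed set is {p0, p3, p5, p6, p7, p8}.

{p0, p3, p5, p6, p7, p8}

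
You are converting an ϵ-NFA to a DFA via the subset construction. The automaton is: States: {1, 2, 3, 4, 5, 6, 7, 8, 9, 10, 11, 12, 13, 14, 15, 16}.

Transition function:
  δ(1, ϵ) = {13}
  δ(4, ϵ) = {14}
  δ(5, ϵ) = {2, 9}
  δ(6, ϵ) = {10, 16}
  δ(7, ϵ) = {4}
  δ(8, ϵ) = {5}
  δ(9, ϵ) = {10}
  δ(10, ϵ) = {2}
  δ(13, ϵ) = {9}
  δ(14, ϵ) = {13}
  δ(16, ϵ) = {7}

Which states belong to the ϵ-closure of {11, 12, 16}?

{2, 4, 7, 9, 10, 11, 12, 13, 14, 16}

Start with {11, 12, 16}.
From 16 via ϵ: add 7.
From 7 via ϵ: add 4.
From 4 via ϵ: add 14.
From 14 via ϵ: add 13.
From 13 via ϵ: add 9.
From 9 via ϵ: add 10.
From 10 via ϵ: add 2.
No new states can be added; the closed set is {2, 4, 7, 9, 10, 11, 12, 13, 14, 16}.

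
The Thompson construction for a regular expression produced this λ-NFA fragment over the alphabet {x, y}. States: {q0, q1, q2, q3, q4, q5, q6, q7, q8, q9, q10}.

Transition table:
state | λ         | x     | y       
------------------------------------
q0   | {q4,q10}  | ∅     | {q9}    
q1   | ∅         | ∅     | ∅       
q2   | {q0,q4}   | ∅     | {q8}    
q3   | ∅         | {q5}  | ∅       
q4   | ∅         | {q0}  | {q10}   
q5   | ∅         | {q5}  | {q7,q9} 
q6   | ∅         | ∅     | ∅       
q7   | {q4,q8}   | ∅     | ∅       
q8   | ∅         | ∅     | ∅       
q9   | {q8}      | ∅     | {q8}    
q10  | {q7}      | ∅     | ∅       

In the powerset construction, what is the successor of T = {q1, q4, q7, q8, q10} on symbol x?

q4 on x → {q0}.
No x-transition from q1, q7, q8, q10.
Union after reading x: {q0}.
Now take the λ-closure:
From q0 via λ: add q4, q10.
From q10 via λ: add q7.
From q7 via λ: add q8.
No new states can be added; the closed set is {q0, q4, q7, q8, q10}.

{q0, q4, q7, q8, q10}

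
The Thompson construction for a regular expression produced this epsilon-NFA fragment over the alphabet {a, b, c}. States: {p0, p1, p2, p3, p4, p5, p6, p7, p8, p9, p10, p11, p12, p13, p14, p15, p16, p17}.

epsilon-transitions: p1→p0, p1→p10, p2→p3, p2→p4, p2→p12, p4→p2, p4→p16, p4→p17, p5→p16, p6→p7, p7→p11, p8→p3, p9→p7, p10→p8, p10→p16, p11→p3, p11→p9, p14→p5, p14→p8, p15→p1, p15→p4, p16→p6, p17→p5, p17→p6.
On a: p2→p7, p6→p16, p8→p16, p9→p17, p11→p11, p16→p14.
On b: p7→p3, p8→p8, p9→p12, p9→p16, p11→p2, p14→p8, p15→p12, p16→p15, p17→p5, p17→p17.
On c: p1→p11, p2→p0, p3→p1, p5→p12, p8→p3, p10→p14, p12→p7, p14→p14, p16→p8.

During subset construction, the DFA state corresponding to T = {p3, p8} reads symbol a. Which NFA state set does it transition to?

p8 on a → {p16}.
No a-transition from p3.
Union after reading a: {p16}.
Now take the epsilon-closure:
From p16 via epsilon: add p6.
From p6 via epsilon: add p7.
From p7 via epsilon: add p11.
From p11 via epsilon: add p3, p9.
No new states can be added; the closed set is {p3, p6, p7, p9, p11, p16}.

{p3, p6, p7, p9, p11, p16}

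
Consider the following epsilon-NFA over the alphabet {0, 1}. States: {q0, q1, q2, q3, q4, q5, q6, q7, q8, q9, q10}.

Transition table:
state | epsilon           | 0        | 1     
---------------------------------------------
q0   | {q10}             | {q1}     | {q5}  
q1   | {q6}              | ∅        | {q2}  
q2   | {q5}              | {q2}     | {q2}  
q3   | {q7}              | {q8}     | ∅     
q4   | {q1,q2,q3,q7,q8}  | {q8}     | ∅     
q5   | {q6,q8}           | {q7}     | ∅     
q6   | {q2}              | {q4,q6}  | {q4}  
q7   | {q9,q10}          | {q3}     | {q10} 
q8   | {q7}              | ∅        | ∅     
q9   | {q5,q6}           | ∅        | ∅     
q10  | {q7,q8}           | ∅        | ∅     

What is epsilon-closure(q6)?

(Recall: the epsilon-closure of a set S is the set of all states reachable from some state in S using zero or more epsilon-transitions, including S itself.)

Start with {q6}.
From q6 via epsilon: add q2.
From q2 via epsilon: add q5.
From q5 via epsilon: add q8.
From q8 via epsilon: add q7.
From q7 via epsilon: add q9, q10.
No new states can be added; the closed set is {q2, q5, q6, q7, q8, q9, q10}.

{q2, q5, q6, q7, q8, q9, q10}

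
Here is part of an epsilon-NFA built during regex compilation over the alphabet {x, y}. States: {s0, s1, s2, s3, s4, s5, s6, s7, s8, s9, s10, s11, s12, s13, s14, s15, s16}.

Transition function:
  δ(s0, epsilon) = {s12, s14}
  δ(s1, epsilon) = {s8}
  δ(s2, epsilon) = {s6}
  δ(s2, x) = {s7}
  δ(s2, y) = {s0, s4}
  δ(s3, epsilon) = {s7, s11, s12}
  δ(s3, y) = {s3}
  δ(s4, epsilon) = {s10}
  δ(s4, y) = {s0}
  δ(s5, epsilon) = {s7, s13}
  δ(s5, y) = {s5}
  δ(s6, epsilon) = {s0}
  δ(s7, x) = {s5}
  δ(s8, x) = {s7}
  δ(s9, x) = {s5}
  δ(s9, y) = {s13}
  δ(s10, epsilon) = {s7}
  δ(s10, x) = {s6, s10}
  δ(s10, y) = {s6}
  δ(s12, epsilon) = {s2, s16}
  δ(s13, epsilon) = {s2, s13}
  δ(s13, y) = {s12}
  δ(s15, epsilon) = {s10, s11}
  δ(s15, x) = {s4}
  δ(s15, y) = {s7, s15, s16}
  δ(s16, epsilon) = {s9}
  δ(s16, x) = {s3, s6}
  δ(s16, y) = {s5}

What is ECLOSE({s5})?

{s0, s2, s5, s6, s7, s9, s12, s13, s14, s16}

Start with {s5}.
From s5 via epsilon: add s7, s13.
From s13 via epsilon: add s2.
From s2 via epsilon: add s6.
From s6 via epsilon: add s0.
From s0 via epsilon: add s12, s14.
From s12 via epsilon: add s16.
From s16 via epsilon: add s9.
No new states can be added; the closed set is {s0, s2, s5, s6, s7, s9, s12, s13, s14, s16}.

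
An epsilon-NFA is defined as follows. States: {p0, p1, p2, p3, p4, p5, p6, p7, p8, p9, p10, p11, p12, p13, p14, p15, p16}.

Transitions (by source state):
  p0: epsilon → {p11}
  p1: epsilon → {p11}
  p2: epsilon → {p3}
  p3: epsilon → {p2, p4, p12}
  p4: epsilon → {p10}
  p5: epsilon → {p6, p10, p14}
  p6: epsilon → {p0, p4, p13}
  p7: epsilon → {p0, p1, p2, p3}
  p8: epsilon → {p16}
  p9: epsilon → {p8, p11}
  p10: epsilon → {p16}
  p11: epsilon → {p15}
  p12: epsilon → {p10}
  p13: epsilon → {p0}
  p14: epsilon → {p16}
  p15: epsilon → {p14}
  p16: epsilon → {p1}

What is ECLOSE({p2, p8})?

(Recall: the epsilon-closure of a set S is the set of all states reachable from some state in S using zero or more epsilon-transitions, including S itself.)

Start with {p2, p8}.
From p2 via epsilon: add p3.
From p8 via epsilon: add p16.
From p3 via epsilon: add p4, p12.
From p16 via epsilon: add p1.
From p1 via epsilon: add p11.
From p4 via epsilon: add p10.
From p11 via epsilon: add p15.
From p15 via epsilon: add p14.
No new states can be added; the closed set is {p1, p2, p3, p4, p8, p10, p11, p12, p14, p15, p16}.

{p1, p2, p3, p4, p8, p10, p11, p12, p14, p15, p16}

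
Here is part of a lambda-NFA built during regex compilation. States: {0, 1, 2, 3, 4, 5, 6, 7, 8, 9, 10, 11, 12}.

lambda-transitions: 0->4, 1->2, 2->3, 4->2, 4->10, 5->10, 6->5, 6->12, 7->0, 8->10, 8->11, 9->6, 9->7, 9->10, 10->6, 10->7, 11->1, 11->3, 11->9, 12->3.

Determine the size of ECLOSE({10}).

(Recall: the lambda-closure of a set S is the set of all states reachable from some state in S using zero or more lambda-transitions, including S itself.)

Start with {10}.
From 10 via lambda: add 6, 7.
From 6 via lambda: add 5, 12.
From 7 via lambda: add 0.
From 0 via lambda: add 4.
From 12 via lambda: add 3.
From 4 via lambda: add 2.
lambda-closure = {0, 2, 3, 4, 5, 6, 7, 10, 12}, which has 9 states.

9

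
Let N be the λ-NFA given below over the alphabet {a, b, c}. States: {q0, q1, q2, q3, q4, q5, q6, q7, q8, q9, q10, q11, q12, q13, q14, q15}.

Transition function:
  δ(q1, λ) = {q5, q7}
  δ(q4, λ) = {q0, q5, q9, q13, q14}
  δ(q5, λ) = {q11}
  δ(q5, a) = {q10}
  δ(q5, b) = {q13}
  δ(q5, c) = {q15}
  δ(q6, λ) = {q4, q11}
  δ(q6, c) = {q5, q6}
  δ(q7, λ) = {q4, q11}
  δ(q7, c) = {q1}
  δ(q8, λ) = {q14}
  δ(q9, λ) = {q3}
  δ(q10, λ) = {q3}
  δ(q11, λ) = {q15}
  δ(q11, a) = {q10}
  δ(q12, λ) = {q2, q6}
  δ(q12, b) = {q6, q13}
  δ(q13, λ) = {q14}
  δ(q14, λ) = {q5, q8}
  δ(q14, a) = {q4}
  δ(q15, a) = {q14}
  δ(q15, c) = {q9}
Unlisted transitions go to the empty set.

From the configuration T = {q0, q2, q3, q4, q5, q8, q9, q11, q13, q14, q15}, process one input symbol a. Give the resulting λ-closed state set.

{q0, q3, q4, q5, q8, q9, q10, q11, q13, q14, q15}

q5 on a → {q10}.
q11 on a → {q10}.
q14 on a → {q4}.
q15 on a → {q14}.
No a-transition from q0, q2, q3, q4, q8, q9, q13.
Union after reading a: {q4, q10, q14}.
Now take the λ-closure:
From q4 via λ: add q0, q5, q9, q13.
From q10 via λ: add q3.
From q14 via λ: add q8.
From q5 via λ: add q11.
From q11 via λ: add q15.
No new states can be added; the closed set is {q0, q3, q4, q5, q8, q9, q10, q11, q13, q14, q15}.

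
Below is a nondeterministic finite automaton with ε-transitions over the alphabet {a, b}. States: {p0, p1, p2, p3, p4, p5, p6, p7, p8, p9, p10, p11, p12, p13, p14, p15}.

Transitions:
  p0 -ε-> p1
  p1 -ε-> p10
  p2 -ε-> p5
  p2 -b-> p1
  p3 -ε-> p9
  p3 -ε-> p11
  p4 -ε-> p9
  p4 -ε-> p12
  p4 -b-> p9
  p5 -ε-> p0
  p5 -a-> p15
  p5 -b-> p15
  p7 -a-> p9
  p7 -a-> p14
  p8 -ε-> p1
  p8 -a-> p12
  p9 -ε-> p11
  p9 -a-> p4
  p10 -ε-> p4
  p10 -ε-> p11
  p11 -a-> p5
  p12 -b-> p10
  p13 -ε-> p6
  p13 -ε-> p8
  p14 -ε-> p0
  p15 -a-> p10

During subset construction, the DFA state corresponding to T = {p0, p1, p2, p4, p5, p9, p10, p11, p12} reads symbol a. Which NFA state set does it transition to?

p5 on a → {p15}.
p9 on a → {p4}.
p11 on a → {p5}.
No a-transition from p0, p1, p2, p4, p10, p12.
Union after reading a: {p4, p5, p15}.
Now take the ε-closure:
From p4 via ε: add p9, p12.
From p5 via ε: add p0.
From p0 via ε: add p1.
From p9 via ε: add p11.
From p1 via ε: add p10.
No new states can be added; the closed set is {p0, p1, p4, p5, p9, p10, p11, p12, p15}.

{p0, p1, p4, p5, p9, p10, p11, p12, p15}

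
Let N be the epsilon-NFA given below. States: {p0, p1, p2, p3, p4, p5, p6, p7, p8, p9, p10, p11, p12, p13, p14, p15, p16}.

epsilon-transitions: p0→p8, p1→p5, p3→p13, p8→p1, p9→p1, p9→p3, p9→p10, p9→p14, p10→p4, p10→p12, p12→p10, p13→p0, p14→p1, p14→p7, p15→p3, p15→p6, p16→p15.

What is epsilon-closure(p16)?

Start with {p16}.
From p16 via epsilon: add p15.
From p15 via epsilon: add p3, p6.
From p3 via epsilon: add p13.
From p13 via epsilon: add p0.
From p0 via epsilon: add p8.
From p8 via epsilon: add p1.
From p1 via epsilon: add p5.
No new states can be added; the closed set is {p0, p1, p3, p5, p6, p8, p13, p15, p16}.

{p0, p1, p3, p5, p6, p8, p13, p15, p16}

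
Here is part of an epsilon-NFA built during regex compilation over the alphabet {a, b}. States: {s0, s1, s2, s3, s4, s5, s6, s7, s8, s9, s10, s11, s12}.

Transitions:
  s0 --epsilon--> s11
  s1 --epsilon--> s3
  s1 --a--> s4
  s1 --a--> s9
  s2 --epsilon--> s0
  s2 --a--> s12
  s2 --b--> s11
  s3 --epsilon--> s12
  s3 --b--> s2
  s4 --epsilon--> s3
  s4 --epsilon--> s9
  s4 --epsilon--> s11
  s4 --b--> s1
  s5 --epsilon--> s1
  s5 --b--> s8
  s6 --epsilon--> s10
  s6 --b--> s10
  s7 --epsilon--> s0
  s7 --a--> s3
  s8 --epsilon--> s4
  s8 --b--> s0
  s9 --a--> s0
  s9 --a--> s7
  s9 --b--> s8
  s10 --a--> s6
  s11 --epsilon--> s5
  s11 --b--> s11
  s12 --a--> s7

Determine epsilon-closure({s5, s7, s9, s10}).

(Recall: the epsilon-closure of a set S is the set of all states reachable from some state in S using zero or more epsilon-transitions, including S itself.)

Start with {s5, s7, s9, s10}.
From s5 via epsilon: add s1.
From s7 via epsilon: add s0.
From s0 via epsilon: add s11.
From s1 via epsilon: add s3.
From s3 via epsilon: add s12.
No new states can be added; the closed set is {s0, s1, s3, s5, s7, s9, s10, s11, s12}.

{s0, s1, s3, s5, s7, s9, s10, s11, s12}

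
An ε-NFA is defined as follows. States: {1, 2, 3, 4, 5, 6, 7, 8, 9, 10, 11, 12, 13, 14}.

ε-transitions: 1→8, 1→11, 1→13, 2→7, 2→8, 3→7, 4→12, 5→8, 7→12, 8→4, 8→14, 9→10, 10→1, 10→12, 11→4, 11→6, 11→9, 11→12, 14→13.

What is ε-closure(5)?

{4, 5, 8, 12, 13, 14}

Start with {5}.
From 5 via ε: add 8.
From 8 via ε: add 4, 14.
From 4 via ε: add 12.
From 14 via ε: add 13.
No new states can be added; the closed set is {4, 5, 8, 12, 13, 14}.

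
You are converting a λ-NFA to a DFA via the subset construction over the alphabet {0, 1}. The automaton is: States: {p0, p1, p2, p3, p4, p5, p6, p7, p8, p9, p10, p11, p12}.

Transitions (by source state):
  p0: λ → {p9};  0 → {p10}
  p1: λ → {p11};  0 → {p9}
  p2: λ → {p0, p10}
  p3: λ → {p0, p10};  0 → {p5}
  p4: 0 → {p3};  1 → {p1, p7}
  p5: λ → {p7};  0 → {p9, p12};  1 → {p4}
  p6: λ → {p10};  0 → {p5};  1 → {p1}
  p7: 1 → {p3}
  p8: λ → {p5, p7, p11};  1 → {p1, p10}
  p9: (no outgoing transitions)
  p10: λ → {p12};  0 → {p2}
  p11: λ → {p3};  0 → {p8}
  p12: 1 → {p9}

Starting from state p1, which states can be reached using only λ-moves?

{p0, p1, p3, p9, p10, p11, p12}

Start with {p1}.
From p1 via λ: add p11.
From p11 via λ: add p3.
From p3 via λ: add p0, p10.
From p0 via λ: add p9.
From p10 via λ: add p12.
No new states can be added; the closed set is {p0, p1, p3, p9, p10, p11, p12}.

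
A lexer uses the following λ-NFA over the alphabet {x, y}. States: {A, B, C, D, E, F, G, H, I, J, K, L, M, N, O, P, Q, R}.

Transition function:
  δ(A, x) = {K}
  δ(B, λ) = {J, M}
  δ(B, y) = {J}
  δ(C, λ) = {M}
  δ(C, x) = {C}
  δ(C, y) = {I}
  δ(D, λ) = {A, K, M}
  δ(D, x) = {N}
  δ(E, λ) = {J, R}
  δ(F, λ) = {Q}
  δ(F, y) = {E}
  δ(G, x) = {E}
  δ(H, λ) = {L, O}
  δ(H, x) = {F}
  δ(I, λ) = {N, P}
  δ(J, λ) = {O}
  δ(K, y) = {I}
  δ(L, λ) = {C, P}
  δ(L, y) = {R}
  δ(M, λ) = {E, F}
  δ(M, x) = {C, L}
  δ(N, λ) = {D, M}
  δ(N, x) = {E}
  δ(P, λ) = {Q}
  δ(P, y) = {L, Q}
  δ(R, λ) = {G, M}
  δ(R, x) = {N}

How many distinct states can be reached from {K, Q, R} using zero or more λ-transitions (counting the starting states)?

Start with {K, Q, R}.
From R via λ: add G, M.
From M via λ: add E, F.
From E via λ: add J.
From J via λ: add O.
λ-closure = {E, F, G, J, K, M, O, Q, R}, which has 9 states.

9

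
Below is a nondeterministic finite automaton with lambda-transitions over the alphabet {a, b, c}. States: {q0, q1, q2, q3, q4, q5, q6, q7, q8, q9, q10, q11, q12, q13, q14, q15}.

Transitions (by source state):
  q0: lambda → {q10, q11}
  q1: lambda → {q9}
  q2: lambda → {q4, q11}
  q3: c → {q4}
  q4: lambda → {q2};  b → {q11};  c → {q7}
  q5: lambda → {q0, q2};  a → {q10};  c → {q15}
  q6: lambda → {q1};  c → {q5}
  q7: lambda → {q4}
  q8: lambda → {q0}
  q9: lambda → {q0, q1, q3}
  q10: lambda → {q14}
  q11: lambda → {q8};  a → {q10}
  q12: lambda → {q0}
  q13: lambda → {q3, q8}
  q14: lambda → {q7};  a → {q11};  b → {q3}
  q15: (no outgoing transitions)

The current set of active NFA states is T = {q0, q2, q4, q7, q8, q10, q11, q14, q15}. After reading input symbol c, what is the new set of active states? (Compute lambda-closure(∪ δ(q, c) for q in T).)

{q0, q2, q4, q7, q8, q10, q11, q14}

q4 on c → {q7}.
No c-transition from q0, q2, q7, q8, q10, q11, q14, q15.
Union after reading c: {q7}.
Now take the lambda-closure:
From q7 via lambda: add q4.
From q4 via lambda: add q2.
From q2 via lambda: add q11.
From q11 via lambda: add q8.
From q8 via lambda: add q0.
From q0 via lambda: add q10.
From q10 via lambda: add q14.
No new states can be added; the closed set is {q0, q2, q4, q7, q8, q10, q11, q14}.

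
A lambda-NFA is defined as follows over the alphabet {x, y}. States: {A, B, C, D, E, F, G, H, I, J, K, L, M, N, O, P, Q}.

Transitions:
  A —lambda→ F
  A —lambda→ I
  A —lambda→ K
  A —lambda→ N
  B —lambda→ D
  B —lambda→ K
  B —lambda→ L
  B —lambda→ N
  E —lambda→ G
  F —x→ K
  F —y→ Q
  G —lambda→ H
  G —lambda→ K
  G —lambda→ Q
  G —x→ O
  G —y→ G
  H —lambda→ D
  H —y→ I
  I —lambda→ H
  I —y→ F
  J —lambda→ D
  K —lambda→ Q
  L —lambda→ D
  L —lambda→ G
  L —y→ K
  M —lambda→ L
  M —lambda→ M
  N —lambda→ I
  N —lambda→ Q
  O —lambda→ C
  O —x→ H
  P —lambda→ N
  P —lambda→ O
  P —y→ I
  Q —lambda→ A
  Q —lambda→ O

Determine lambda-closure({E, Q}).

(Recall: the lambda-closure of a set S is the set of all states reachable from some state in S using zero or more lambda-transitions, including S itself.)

Start with {E, Q}.
From E via lambda: add G.
From Q via lambda: add A, O.
From A via lambda: add F, I, K, N.
From G via lambda: add H.
From O via lambda: add C.
From H via lambda: add D.
No new states can be added; the closed set is {A, C, D, E, F, G, H, I, K, N, O, Q}.

{A, C, D, E, F, G, H, I, K, N, O, Q}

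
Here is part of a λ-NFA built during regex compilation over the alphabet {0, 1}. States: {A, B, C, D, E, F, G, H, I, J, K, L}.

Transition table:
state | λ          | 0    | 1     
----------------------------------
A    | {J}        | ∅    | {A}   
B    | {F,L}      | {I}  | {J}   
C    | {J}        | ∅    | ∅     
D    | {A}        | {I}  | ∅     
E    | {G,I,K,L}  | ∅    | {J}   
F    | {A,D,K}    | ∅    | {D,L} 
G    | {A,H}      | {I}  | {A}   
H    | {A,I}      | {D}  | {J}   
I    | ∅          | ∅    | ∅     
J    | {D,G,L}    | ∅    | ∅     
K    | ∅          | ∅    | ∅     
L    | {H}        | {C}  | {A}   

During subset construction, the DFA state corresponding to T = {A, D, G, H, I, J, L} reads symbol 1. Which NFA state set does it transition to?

{A, D, G, H, I, J, L}

A on 1 → {A}.
G on 1 → {A}.
H on 1 → {J}.
L on 1 → {A}.
No 1-transition from D, I, J.
Union after reading 1: {A, J}.
Now take the λ-closure:
From J via λ: add D, G, L.
From G via λ: add H.
From H via λ: add I.
No new states can be added; the closed set is {A, D, G, H, I, J, L}.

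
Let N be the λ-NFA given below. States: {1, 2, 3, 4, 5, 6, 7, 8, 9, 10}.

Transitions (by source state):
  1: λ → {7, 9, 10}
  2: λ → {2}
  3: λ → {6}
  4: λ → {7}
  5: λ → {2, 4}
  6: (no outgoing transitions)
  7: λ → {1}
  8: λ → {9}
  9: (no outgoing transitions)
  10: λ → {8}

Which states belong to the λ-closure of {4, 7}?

Start with {4, 7}.
From 7 via λ: add 1.
From 1 via λ: add 9, 10.
From 10 via λ: add 8.
No new states can be added; the closed set is {1, 4, 7, 8, 9, 10}.

{1, 4, 7, 8, 9, 10}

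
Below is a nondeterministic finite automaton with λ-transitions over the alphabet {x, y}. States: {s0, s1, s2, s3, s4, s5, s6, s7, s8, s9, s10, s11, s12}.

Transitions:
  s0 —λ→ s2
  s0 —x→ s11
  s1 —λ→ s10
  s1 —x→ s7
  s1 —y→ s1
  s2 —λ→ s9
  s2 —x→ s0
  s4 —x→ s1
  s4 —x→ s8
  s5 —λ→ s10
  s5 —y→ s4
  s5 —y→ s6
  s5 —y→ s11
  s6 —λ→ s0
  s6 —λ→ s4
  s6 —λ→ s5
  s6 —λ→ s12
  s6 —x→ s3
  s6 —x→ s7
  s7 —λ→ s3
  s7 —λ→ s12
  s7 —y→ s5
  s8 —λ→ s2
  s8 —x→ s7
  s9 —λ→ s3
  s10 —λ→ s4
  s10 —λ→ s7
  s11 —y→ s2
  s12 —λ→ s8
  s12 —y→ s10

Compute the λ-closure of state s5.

Start with {s5}.
From s5 via λ: add s10.
From s10 via λ: add s4, s7.
From s7 via λ: add s3, s12.
From s12 via λ: add s8.
From s8 via λ: add s2.
From s2 via λ: add s9.
No new states can be added; the closed set is {s2, s3, s4, s5, s7, s8, s9, s10, s12}.

{s2, s3, s4, s5, s7, s8, s9, s10, s12}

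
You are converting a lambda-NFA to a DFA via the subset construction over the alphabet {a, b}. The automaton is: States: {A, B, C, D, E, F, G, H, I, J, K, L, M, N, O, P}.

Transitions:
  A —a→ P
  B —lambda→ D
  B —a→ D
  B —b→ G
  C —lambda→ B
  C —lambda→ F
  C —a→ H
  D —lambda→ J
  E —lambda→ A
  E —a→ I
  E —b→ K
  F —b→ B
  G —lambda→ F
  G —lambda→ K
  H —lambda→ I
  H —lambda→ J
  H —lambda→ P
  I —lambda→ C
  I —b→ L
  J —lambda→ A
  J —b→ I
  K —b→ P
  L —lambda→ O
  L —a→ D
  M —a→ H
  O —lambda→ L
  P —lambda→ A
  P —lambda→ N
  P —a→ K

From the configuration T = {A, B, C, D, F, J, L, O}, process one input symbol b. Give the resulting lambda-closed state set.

{A, B, C, D, F, G, I, J, K}

B on b → {G}.
F on b → {B}.
J on b → {I}.
No b-transition from A, C, D, L, O.
Union after reading b: {B, G, I}.
Now take the lambda-closure:
From B via lambda: add D.
From G via lambda: add F, K.
From I via lambda: add C.
From D via lambda: add J.
From J via lambda: add A.
No new states can be added; the closed set is {A, B, C, D, F, G, I, J, K}.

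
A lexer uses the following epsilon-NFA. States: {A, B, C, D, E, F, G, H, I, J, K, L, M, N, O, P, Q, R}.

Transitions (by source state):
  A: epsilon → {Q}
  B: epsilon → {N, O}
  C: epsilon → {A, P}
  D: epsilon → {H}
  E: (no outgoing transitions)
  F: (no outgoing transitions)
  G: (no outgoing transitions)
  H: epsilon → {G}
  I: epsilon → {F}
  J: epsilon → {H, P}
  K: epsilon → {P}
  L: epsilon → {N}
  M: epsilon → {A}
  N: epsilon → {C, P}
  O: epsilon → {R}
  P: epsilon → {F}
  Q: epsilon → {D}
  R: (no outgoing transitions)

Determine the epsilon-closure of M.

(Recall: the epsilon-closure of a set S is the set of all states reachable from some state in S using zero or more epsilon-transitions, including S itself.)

Start with {M}.
From M via epsilon: add A.
From A via epsilon: add Q.
From Q via epsilon: add D.
From D via epsilon: add H.
From H via epsilon: add G.
No new states can be added; the closed set is {A, D, G, H, M, Q}.

{A, D, G, H, M, Q}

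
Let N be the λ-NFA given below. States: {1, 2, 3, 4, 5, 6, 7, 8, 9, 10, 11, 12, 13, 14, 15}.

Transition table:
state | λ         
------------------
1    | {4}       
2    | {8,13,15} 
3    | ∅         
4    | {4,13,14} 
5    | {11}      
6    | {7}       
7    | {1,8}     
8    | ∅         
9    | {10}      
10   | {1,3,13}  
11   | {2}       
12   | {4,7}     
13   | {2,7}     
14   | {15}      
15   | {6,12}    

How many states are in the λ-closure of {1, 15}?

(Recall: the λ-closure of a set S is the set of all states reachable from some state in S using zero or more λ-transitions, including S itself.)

10

Start with {1, 15}.
From 1 via λ: add 4.
From 15 via λ: add 6, 12.
From 4 via λ: add 13, 14.
From 6 via λ: add 7.
From 7 via λ: add 8.
From 13 via λ: add 2.
λ-closure = {1, 2, 4, 6, 7, 8, 12, 13, 14, 15}, which has 10 states.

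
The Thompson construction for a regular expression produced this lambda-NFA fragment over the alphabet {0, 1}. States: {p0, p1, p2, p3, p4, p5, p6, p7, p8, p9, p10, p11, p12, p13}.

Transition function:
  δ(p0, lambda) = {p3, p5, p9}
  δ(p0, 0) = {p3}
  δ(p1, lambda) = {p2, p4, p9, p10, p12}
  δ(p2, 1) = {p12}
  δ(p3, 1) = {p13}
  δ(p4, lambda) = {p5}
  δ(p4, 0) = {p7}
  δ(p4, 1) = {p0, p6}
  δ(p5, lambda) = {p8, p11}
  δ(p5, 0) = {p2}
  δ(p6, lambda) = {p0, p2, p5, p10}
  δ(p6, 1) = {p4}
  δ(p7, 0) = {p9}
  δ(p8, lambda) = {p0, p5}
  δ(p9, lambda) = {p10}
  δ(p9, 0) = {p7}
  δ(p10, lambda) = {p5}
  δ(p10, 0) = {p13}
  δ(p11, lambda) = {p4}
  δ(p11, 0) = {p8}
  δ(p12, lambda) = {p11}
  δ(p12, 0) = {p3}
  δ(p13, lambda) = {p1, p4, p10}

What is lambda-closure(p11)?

Start with {p11}.
From p11 via lambda: add p4.
From p4 via lambda: add p5.
From p5 via lambda: add p8.
From p8 via lambda: add p0.
From p0 via lambda: add p3, p9.
From p9 via lambda: add p10.
No new states can be added; the closed set is {p0, p3, p4, p5, p8, p9, p10, p11}.

{p0, p3, p4, p5, p8, p9, p10, p11}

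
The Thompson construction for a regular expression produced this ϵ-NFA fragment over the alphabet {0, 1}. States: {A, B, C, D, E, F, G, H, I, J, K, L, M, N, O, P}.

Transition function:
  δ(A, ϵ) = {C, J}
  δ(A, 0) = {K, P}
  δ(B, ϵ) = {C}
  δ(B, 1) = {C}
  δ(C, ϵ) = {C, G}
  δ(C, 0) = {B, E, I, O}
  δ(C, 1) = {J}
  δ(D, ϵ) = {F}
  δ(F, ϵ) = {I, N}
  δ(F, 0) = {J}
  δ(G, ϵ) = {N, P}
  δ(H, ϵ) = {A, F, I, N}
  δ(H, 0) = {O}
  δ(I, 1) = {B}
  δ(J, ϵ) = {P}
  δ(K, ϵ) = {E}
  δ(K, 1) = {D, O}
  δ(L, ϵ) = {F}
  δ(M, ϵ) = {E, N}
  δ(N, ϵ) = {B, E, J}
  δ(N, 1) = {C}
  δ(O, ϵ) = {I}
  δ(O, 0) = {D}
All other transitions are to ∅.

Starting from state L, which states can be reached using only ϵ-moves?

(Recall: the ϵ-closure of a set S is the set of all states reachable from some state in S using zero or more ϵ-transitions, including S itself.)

Start with {L}.
From L via ϵ: add F.
From F via ϵ: add I, N.
From N via ϵ: add B, E, J.
From B via ϵ: add C.
From J via ϵ: add P.
From C via ϵ: add G.
No new states can be added; the closed set is {B, C, E, F, G, I, J, L, N, P}.

{B, C, E, F, G, I, J, L, N, P}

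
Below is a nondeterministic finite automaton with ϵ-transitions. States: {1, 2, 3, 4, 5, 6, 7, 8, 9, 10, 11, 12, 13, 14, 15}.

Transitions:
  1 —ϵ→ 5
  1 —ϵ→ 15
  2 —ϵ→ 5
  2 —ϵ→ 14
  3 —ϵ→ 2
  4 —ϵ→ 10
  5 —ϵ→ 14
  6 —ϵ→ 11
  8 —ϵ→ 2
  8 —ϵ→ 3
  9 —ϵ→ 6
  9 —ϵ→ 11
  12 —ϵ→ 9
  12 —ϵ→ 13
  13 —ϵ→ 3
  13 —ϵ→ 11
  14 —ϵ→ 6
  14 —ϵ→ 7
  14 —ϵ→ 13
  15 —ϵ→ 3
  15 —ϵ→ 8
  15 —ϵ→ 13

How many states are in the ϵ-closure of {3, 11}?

Start with {3, 11}.
From 3 via ϵ: add 2.
From 2 via ϵ: add 5, 14.
From 14 via ϵ: add 6, 7, 13.
ϵ-closure = {2, 3, 5, 6, 7, 11, 13, 14}, which has 8 states.

8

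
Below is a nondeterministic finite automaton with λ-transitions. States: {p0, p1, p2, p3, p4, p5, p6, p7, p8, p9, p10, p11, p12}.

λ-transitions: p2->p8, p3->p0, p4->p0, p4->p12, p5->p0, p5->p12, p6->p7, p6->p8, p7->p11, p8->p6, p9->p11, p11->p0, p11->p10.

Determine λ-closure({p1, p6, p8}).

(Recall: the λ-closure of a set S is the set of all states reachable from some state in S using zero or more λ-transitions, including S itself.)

{p0, p1, p6, p7, p8, p10, p11}

Start with {p1, p6, p8}.
From p6 via λ: add p7.
From p7 via λ: add p11.
From p11 via λ: add p0, p10.
No new states can be added; the closed set is {p0, p1, p6, p7, p8, p10, p11}.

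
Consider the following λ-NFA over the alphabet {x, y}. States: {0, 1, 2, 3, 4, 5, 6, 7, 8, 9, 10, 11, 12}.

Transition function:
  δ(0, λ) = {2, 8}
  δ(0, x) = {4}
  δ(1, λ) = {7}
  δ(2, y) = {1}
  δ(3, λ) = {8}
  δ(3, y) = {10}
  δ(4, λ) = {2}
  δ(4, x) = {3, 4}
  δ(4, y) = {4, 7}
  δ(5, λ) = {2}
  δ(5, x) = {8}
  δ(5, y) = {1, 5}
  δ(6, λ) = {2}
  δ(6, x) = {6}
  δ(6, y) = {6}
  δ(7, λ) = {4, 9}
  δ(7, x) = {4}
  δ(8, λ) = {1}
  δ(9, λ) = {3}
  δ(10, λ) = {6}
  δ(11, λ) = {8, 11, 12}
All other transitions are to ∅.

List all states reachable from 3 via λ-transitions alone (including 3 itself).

Start with {3}.
From 3 via λ: add 8.
From 8 via λ: add 1.
From 1 via λ: add 7.
From 7 via λ: add 4, 9.
From 4 via λ: add 2.
No new states can be added; the closed set is {1, 2, 3, 4, 7, 8, 9}.

{1, 2, 3, 4, 7, 8, 9}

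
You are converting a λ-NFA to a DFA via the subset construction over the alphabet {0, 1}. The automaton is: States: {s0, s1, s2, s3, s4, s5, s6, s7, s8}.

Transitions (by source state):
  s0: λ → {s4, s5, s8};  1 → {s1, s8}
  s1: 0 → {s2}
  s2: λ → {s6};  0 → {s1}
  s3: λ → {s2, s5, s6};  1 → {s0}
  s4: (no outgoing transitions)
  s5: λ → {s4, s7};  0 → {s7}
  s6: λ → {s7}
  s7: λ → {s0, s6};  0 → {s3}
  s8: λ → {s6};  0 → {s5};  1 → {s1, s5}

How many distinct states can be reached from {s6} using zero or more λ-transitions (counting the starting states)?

6

Start with {s6}.
From s6 via λ: add s7.
From s7 via λ: add s0.
From s0 via λ: add s4, s5, s8.
λ-closure = {s0, s4, s5, s6, s7, s8}, which has 6 states.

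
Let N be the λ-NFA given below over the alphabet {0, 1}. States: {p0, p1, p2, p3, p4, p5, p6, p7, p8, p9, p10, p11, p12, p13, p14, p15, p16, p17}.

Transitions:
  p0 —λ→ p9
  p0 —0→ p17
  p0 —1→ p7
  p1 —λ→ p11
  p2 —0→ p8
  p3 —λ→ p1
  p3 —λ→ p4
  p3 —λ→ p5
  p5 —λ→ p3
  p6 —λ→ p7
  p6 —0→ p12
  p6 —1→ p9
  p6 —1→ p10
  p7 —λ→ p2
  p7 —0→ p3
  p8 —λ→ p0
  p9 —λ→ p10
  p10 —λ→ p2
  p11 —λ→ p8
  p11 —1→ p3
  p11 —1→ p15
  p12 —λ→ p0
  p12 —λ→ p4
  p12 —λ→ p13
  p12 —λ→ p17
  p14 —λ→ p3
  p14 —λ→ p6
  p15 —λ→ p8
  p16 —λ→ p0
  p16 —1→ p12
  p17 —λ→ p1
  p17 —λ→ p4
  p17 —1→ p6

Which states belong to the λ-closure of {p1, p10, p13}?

{p0, p1, p2, p8, p9, p10, p11, p13}

Start with {p1, p10, p13}.
From p1 via λ: add p11.
From p10 via λ: add p2.
From p11 via λ: add p8.
From p8 via λ: add p0.
From p0 via λ: add p9.
No new states can be added; the closed set is {p0, p1, p2, p8, p9, p10, p11, p13}.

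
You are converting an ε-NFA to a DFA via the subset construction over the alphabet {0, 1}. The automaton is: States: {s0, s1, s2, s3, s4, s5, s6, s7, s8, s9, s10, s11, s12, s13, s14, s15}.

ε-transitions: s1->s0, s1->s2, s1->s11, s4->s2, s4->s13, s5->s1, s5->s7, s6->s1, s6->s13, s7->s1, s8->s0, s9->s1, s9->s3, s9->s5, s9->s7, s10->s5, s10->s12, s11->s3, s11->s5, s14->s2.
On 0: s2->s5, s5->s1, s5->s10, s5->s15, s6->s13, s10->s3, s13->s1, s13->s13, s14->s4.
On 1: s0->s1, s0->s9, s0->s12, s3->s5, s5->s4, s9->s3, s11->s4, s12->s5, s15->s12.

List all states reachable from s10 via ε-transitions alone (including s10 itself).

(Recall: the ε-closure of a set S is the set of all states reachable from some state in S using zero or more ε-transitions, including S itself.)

{s0, s1, s2, s3, s5, s7, s10, s11, s12}

Start with {s10}.
From s10 via ε: add s5, s12.
From s5 via ε: add s1, s7.
From s1 via ε: add s0, s2, s11.
From s11 via ε: add s3.
No new states can be added; the closed set is {s0, s1, s2, s3, s5, s7, s10, s11, s12}.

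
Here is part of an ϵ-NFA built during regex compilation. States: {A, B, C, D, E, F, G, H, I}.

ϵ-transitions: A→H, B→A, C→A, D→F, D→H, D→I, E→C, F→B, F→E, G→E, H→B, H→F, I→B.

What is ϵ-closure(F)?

Start with {F}.
From F via ϵ: add B, E.
From B via ϵ: add A.
From E via ϵ: add C.
From A via ϵ: add H.
No new states can be added; the closed set is {A, B, C, E, F, H}.

{A, B, C, E, F, H}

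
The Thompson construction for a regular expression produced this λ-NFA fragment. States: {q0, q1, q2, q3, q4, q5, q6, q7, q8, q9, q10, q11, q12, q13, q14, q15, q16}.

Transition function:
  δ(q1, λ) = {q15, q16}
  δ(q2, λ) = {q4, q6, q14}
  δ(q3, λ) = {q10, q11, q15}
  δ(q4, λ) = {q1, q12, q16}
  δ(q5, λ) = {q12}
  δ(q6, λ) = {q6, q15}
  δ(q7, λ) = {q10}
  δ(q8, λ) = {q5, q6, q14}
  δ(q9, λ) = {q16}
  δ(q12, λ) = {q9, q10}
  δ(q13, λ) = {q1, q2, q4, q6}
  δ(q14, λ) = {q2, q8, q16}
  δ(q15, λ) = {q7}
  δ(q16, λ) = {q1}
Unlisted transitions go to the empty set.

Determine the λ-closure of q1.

{q1, q7, q10, q15, q16}

Start with {q1}.
From q1 via λ: add q15, q16.
From q15 via λ: add q7.
From q7 via λ: add q10.
No new states can be added; the closed set is {q1, q7, q10, q15, q16}.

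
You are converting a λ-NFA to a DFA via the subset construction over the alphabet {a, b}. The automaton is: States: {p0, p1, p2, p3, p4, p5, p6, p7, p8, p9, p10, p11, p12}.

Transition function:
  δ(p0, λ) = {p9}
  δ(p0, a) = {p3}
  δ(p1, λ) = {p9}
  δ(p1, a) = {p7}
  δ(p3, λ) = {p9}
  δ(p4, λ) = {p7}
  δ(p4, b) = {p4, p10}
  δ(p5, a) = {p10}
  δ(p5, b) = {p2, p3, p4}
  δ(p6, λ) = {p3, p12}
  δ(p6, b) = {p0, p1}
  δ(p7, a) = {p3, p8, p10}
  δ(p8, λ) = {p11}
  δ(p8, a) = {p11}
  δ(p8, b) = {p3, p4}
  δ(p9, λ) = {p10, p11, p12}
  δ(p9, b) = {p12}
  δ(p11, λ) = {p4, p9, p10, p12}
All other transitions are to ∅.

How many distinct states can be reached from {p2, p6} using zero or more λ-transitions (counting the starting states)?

Start with {p2, p6}.
From p6 via λ: add p3, p12.
From p3 via λ: add p9.
From p9 via λ: add p10, p11.
From p11 via λ: add p4.
From p4 via λ: add p7.
λ-closure = {p2, p3, p4, p6, p7, p9, p10, p11, p12}, which has 9 states.

9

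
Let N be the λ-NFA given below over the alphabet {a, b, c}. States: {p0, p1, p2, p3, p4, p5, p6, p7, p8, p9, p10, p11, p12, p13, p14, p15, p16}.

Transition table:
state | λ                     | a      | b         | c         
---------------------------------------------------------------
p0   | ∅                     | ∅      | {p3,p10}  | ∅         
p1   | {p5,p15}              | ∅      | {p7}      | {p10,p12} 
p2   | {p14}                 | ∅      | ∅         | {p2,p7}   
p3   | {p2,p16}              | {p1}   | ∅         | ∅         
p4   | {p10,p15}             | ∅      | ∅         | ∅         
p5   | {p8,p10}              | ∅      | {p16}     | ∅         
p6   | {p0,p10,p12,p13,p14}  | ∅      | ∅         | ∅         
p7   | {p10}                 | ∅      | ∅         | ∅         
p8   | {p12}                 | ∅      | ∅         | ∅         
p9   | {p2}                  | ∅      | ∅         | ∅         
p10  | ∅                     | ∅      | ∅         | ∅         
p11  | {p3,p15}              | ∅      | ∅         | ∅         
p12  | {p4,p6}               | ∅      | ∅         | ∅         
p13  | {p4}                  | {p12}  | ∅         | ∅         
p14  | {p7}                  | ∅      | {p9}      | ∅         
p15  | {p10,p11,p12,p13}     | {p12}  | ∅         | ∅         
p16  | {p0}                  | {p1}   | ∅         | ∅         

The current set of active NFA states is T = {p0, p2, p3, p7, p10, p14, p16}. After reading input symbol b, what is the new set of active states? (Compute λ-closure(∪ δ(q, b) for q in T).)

{p0, p2, p3, p7, p9, p10, p14, p16}

p0 on b → {p3, p10}.
p14 on b → {p9}.
No b-transition from p2, p3, p7, p10, p16.
Union after reading b: {p3, p9, p10}.
Now take the λ-closure:
From p3 via λ: add p2, p16.
From p2 via λ: add p14.
From p16 via λ: add p0.
From p14 via λ: add p7.
No new states can be added; the closed set is {p0, p2, p3, p7, p9, p10, p14, p16}.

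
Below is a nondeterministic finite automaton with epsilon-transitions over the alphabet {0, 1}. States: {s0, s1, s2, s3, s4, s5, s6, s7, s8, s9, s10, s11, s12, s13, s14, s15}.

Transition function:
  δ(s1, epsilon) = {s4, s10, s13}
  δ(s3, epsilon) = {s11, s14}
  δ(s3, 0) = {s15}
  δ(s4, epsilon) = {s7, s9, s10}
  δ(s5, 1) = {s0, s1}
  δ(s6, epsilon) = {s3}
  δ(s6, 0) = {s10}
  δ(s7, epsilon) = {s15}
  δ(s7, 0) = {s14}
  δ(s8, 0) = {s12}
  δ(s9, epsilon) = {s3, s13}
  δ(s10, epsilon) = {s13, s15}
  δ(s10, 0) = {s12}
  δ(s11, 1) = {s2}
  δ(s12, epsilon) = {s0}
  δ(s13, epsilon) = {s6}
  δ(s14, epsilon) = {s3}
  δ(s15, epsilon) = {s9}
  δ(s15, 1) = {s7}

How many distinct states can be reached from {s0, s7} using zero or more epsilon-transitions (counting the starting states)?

9

Start with {s0, s7}.
From s7 via epsilon: add s15.
From s15 via epsilon: add s9.
From s9 via epsilon: add s3, s13.
From s3 via epsilon: add s11, s14.
From s13 via epsilon: add s6.
epsilon-closure = {s0, s3, s6, s7, s9, s11, s13, s14, s15}, which has 9 states.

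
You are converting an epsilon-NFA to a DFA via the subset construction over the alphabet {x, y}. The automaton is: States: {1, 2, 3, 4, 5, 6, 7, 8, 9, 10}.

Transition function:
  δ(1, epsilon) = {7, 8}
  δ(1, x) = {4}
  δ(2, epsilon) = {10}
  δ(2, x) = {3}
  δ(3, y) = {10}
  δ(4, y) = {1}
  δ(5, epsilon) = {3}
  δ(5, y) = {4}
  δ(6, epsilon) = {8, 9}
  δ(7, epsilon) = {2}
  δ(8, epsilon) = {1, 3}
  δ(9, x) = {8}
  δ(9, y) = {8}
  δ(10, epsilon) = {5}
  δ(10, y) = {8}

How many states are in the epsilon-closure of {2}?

4

Start with {2}.
From 2 via epsilon: add 10.
From 10 via epsilon: add 5.
From 5 via epsilon: add 3.
epsilon-closure = {2, 3, 5, 10}, which has 4 states.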